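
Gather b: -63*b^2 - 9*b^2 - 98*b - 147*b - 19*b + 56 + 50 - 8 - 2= -72*b^2 - 264*b + 96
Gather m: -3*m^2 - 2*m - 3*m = -3*m^2 - 5*m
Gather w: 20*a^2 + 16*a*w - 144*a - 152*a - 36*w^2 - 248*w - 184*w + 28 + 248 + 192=20*a^2 - 296*a - 36*w^2 + w*(16*a - 432) + 468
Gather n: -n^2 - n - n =-n^2 - 2*n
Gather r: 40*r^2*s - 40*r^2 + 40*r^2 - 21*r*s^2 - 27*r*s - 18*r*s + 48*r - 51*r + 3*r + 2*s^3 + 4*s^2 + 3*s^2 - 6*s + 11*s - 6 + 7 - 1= 40*r^2*s + r*(-21*s^2 - 45*s) + 2*s^3 + 7*s^2 + 5*s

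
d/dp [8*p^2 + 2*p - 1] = 16*p + 2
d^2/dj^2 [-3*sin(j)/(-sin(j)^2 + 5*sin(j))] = 3*(-5*sin(j) + cos(j)^2 + 1)/(sin(j) - 5)^3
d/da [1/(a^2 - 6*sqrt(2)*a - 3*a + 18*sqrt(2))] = (-2*a + 3 + 6*sqrt(2))/(a^2 - 6*sqrt(2)*a - 3*a + 18*sqrt(2))^2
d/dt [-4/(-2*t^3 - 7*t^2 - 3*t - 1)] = 4*(-6*t^2 - 14*t - 3)/(2*t^3 + 7*t^2 + 3*t + 1)^2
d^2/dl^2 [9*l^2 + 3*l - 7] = 18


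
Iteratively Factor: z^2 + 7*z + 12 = (z + 4)*(z + 3)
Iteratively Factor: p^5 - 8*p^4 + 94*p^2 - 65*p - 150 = (p - 5)*(p^4 - 3*p^3 - 15*p^2 + 19*p + 30) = (p - 5)^2*(p^3 + 2*p^2 - 5*p - 6) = (p - 5)^2*(p + 3)*(p^2 - p - 2) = (p - 5)^2*(p + 1)*(p + 3)*(p - 2)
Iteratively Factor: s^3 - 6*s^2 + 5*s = (s - 1)*(s^2 - 5*s) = s*(s - 1)*(s - 5)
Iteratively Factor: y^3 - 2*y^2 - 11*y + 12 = (y - 4)*(y^2 + 2*y - 3) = (y - 4)*(y - 1)*(y + 3)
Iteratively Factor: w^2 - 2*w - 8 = (w - 4)*(w + 2)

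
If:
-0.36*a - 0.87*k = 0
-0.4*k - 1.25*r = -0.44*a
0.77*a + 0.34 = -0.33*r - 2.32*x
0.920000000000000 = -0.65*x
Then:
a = 3.17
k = -1.31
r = 1.53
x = -1.42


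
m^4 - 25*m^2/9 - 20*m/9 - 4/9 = (m - 2)*(m + 1/3)*(m + 2/3)*(m + 1)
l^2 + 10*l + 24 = (l + 4)*(l + 6)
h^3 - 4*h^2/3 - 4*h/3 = h*(h - 2)*(h + 2/3)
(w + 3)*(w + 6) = w^2 + 9*w + 18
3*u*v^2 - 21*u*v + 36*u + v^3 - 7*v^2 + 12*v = (3*u + v)*(v - 4)*(v - 3)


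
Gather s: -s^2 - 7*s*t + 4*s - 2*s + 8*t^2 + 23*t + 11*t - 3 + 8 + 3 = -s^2 + s*(2 - 7*t) + 8*t^2 + 34*t + 8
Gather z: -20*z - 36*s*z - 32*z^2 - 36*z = -32*z^2 + z*(-36*s - 56)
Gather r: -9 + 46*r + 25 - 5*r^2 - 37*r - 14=-5*r^2 + 9*r + 2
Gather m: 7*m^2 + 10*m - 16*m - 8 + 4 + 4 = 7*m^2 - 6*m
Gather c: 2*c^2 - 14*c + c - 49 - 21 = 2*c^2 - 13*c - 70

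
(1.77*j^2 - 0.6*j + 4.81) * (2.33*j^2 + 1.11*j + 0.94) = 4.1241*j^4 + 0.5667*j^3 + 12.2051*j^2 + 4.7751*j + 4.5214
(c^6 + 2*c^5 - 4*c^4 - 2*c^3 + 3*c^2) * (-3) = -3*c^6 - 6*c^5 + 12*c^4 + 6*c^3 - 9*c^2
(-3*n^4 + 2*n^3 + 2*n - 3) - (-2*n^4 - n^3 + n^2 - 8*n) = -n^4 + 3*n^3 - n^2 + 10*n - 3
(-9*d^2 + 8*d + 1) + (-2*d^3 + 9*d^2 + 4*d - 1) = -2*d^3 + 12*d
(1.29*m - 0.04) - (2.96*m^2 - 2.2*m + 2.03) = -2.96*m^2 + 3.49*m - 2.07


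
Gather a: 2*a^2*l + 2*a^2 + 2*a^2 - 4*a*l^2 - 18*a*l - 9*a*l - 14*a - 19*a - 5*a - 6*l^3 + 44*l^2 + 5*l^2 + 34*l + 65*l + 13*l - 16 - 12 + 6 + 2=a^2*(2*l + 4) + a*(-4*l^2 - 27*l - 38) - 6*l^3 + 49*l^2 + 112*l - 20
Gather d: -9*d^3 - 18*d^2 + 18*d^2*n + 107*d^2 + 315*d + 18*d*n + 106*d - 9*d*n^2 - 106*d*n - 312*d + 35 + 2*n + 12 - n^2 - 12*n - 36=-9*d^3 + d^2*(18*n + 89) + d*(-9*n^2 - 88*n + 109) - n^2 - 10*n + 11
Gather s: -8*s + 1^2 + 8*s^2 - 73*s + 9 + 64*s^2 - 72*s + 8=72*s^2 - 153*s + 18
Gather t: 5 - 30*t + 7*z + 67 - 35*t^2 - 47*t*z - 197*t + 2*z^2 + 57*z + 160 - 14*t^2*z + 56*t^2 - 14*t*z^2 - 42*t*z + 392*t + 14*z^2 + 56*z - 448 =t^2*(21 - 14*z) + t*(-14*z^2 - 89*z + 165) + 16*z^2 + 120*z - 216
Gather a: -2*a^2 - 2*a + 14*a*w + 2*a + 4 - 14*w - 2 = -2*a^2 + 14*a*w - 14*w + 2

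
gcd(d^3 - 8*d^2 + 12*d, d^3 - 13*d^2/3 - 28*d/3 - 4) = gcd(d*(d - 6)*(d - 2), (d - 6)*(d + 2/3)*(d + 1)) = d - 6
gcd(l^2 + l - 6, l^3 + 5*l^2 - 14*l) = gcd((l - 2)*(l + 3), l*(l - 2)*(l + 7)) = l - 2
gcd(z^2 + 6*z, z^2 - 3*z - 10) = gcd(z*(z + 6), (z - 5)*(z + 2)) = 1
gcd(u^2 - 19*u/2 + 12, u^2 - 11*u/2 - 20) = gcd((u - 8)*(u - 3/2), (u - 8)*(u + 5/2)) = u - 8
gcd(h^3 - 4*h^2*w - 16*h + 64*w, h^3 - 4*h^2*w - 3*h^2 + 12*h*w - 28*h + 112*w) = -h^2 + 4*h*w - 4*h + 16*w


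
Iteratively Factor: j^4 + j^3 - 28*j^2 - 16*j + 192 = (j - 3)*(j^3 + 4*j^2 - 16*j - 64) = (j - 4)*(j - 3)*(j^2 + 8*j + 16) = (j - 4)*(j - 3)*(j + 4)*(j + 4)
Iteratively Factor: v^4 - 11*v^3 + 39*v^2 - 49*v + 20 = (v - 1)*(v^3 - 10*v^2 + 29*v - 20) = (v - 4)*(v - 1)*(v^2 - 6*v + 5) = (v - 4)*(v - 1)^2*(v - 5)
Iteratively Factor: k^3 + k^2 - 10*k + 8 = (k + 4)*(k^2 - 3*k + 2) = (k - 2)*(k + 4)*(k - 1)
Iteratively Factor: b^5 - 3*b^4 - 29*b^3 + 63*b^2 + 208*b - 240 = (b - 4)*(b^4 + b^3 - 25*b^2 - 37*b + 60) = (b - 5)*(b - 4)*(b^3 + 6*b^2 + 5*b - 12) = (b - 5)*(b - 4)*(b - 1)*(b^2 + 7*b + 12) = (b - 5)*(b - 4)*(b - 1)*(b + 3)*(b + 4)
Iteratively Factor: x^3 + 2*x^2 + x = (x)*(x^2 + 2*x + 1) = x*(x + 1)*(x + 1)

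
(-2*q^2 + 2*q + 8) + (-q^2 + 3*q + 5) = -3*q^2 + 5*q + 13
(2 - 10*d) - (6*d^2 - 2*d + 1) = -6*d^2 - 8*d + 1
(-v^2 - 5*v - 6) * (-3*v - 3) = 3*v^3 + 18*v^2 + 33*v + 18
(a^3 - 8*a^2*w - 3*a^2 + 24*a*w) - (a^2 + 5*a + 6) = a^3 - 8*a^2*w - 4*a^2 + 24*a*w - 5*a - 6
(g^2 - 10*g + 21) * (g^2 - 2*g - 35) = g^4 - 12*g^3 + 6*g^2 + 308*g - 735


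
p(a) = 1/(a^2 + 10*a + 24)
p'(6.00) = 0.00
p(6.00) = 0.01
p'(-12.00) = 0.01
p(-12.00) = 0.02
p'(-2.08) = -0.10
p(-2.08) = 0.13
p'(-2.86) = -0.33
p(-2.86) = 0.28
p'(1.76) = -0.01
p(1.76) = 0.02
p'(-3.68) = -4.79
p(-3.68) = 1.35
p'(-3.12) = -0.59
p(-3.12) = 0.39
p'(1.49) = -0.01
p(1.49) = 0.02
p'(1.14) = -0.01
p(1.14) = 0.03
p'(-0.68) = -0.03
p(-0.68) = 0.06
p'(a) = (-2*a - 10)/(a^2 + 10*a + 24)^2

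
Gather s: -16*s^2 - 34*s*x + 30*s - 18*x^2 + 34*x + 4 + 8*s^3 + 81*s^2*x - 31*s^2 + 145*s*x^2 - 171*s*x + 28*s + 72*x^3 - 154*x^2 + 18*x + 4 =8*s^3 + s^2*(81*x - 47) + s*(145*x^2 - 205*x + 58) + 72*x^3 - 172*x^2 + 52*x + 8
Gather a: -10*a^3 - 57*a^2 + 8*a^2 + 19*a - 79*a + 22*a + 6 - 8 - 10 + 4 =-10*a^3 - 49*a^2 - 38*a - 8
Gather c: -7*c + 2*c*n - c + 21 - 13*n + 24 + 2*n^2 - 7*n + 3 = c*(2*n - 8) + 2*n^2 - 20*n + 48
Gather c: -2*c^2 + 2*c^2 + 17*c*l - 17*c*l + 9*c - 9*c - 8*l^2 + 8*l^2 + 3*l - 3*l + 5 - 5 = 0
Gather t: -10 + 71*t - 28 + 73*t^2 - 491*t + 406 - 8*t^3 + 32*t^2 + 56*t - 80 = -8*t^3 + 105*t^2 - 364*t + 288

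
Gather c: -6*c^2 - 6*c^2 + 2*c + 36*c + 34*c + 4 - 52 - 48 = -12*c^2 + 72*c - 96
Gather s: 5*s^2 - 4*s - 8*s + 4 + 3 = 5*s^2 - 12*s + 7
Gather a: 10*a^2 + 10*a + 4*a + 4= 10*a^2 + 14*a + 4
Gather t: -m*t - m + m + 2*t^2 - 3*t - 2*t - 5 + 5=2*t^2 + t*(-m - 5)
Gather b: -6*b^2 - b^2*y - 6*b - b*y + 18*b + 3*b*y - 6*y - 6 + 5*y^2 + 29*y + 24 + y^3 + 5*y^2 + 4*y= b^2*(-y - 6) + b*(2*y + 12) + y^3 + 10*y^2 + 27*y + 18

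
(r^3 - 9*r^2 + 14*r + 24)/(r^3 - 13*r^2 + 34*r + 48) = (r - 4)/(r - 8)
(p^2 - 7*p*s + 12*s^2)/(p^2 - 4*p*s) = (p - 3*s)/p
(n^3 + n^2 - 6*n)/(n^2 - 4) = n*(n + 3)/(n + 2)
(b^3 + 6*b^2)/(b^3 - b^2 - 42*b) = b/(b - 7)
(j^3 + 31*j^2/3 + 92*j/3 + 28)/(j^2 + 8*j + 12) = j + 7/3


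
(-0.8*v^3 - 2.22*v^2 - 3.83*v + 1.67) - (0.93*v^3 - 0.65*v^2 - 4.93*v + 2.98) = -1.73*v^3 - 1.57*v^2 + 1.1*v - 1.31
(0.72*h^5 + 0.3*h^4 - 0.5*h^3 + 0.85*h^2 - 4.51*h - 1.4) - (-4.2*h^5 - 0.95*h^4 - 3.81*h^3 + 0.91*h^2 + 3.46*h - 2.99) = 4.92*h^5 + 1.25*h^4 + 3.31*h^3 - 0.0600000000000001*h^2 - 7.97*h + 1.59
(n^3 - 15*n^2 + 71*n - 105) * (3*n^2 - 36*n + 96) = 3*n^5 - 81*n^4 + 849*n^3 - 4311*n^2 + 10596*n - 10080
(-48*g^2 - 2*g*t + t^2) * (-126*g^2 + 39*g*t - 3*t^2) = 6048*g^4 - 1620*g^3*t - 60*g^2*t^2 + 45*g*t^3 - 3*t^4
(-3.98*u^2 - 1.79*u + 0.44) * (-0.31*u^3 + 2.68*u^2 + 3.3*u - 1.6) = 1.2338*u^5 - 10.1115*u^4 - 18.0676*u^3 + 1.6402*u^2 + 4.316*u - 0.704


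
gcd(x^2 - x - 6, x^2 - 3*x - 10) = x + 2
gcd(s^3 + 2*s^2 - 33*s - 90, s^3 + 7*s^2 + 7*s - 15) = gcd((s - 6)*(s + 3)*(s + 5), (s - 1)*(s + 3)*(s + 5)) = s^2 + 8*s + 15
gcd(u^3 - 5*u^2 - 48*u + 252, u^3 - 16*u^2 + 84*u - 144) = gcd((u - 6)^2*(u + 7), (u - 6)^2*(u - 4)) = u^2 - 12*u + 36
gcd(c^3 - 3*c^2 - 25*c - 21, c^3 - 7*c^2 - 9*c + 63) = c^2 - 4*c - 21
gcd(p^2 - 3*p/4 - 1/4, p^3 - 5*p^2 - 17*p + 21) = p - 1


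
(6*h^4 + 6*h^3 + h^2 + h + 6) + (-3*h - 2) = 6*h^4 + 6*h^3 + h^2 - 2*h + 4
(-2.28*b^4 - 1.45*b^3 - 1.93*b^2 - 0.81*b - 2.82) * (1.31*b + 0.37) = -2.9868*b^5 - 2.7431*b^4 - 3.0648*b^3 - 1.7752*b^2 - 3.9939*b - 1.0434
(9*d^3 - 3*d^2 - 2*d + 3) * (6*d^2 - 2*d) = 54*d^5 - 36*d^4 - 6*d^3 + 22*d^2 - 6*d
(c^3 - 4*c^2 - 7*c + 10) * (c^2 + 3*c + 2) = c^5 - c^4 - 17*c^3 - 19*c^2 + 16*c + 20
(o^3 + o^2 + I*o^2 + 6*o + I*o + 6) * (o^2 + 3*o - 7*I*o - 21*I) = o^5 + 4*o^4 - 6*I*o^4 + 16*o^3 - 24*I*o^3 + 52*o^2 - 60*I*o^2 + 39*o - 168*I*o - 126*I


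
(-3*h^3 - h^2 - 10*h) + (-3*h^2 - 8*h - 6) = -3*h^3 - 4*h^2 - 18*h - 6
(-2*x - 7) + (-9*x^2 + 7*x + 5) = -9*x^2 + 5*x - 2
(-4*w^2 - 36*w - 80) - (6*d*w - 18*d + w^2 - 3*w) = -6*d*w + 18*d - 5*w^2 - 33*w - 80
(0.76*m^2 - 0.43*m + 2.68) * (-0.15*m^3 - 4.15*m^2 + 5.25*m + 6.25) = -0.114*m^5 - 3.0895*m^4 + 5.3725*m^3 - 8.6295*m^2 + 11.3825*m + 16.75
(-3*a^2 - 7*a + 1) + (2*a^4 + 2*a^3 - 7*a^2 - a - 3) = 2*a^4 + 2*a^3 - 10*a^2 - 8*a - 2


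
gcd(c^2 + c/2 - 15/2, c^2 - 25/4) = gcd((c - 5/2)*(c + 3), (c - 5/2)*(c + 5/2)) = c - 5/2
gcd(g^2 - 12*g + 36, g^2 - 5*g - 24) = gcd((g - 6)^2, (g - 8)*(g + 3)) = 1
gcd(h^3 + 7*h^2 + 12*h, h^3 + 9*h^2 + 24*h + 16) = h + 4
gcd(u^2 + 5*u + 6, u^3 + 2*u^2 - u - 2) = u + 2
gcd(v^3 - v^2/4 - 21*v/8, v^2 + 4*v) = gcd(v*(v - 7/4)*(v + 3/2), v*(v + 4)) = v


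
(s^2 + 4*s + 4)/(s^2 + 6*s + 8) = (s + 2)/(s + 4)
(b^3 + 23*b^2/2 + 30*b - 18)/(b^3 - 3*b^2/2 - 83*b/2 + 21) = (b + 6)/(b - 7)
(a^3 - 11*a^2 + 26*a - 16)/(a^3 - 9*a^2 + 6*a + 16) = (a - 1)/(a + 1)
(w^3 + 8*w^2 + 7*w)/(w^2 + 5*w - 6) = w*(w^2 + 8*w + 7)/(w^2 + 5*w - 6)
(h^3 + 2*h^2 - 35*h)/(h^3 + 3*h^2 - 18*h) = (h^2 + 2*h - 35)/(h^2 + 3*h - 18)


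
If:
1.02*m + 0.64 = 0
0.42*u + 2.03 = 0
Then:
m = -0.63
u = -4.83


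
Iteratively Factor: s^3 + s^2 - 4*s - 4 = (s + 2)*(s^2 - s - 2) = (s + 1)*(s + 2)*(s - 2)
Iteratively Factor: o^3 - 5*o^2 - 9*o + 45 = (o - 5)*(o^2 - 9) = (o - 5)*(o + 3)*(o - 3)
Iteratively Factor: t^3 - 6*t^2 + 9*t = (t - 3)*(t^2 - 3*t) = t*(t - 3)*(t - 3)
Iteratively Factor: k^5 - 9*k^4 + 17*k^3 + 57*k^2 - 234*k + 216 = (k - 2)*(k^4 - 7*k^3 + 3*k^2 + 63*k - 108) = (k - 3)*(k - 2)*(k^3 - 4*k^2 - 9*k + 36) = (k - 3)^2*(k - 2)*(k^2 - k - 12) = (k - 4)*(k - 3)^2*(k - 2)*(k + 3)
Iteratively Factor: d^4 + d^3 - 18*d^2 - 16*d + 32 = (d + 2)*(d^3 - d^2 - 16*d + 16) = (d - 1)*(d + 2)*(d^2 - 16) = (d - 4)*(d - 1)*(d + 2)*(d + 4)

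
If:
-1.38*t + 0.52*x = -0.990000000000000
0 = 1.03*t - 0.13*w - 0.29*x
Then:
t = 0.376811594202899*x + 0.717391304347826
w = 0.754738015607581*x + 5.68394648829431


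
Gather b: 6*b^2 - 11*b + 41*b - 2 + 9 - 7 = 6*b^2 + 30*b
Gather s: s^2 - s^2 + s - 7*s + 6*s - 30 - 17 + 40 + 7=0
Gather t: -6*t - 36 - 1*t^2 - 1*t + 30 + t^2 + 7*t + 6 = 0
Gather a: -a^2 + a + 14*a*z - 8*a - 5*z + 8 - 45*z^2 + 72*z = -a^2 + a*(14*z - 7) - 45*z^2 + 67*z + 8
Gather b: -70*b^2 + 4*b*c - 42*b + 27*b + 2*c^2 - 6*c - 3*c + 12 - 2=-70*b^2 + b*(4*c - 15) + 2*c^2 - 9*c + 10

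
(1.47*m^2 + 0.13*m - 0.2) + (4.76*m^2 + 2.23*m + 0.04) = 6.23*m^2 + 2.36*m - 0.16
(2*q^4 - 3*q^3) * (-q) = -2*q^5 + 3*q^4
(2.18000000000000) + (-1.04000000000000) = 1.14000000000000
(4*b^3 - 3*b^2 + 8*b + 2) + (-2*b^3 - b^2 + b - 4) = 2*b^3 - 4*b^2 + 9*b - 2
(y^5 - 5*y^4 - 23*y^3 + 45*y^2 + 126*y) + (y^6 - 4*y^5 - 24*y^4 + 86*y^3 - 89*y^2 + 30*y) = y^6 - 3*y^5 - 29*y^4 + 63*y^3 - 44*y^2 + 156*y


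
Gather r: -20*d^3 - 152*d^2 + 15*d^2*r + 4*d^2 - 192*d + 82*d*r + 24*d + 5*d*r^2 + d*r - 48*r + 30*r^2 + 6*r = -20*d^3 - 148*d^2 - 168*d + r^2*(5*d + 30) + r*(15*d^2 + 83*d - 42)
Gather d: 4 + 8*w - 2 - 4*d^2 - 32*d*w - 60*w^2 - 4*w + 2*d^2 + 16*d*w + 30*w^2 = -2*d^2 - 16*d*w - 30*w^2 + 4*w + 2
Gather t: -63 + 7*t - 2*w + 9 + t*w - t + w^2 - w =t*(w + 6) + w^2 - 3*w - 54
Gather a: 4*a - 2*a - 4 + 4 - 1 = 2*a - 1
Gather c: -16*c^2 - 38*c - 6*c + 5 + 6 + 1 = -16*c^2 - 44*c + 12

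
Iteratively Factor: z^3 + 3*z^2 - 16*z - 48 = (z + 4)*(z^2 - z - 12) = (z + 3)*(z + 4)*(z - 4)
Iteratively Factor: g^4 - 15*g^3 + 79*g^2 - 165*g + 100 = (g - 5)*(g^3 - 10*g^2 + 29*g - 20) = (g - 5)*(g - 1)*(g^2 - 9*g + 20) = (g - 5)^2*(g - 1)*(g - 4)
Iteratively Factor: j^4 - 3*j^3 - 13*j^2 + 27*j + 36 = (j - 4)*(j^3 + j^2 - 9*j - 9) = (j - 4)*(j + 3)*(j^2 - 2*j - 3) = (j - 4)*(j + 1)*(j + 3)*(j - 3)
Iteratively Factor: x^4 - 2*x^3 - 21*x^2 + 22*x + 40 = (x + 4)*(x^3 - 6*x^2 + 3*x + 10) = (x + 1)*(x + 4)*(x^2 - 7*x + 10) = (x - 5)*(x + 1)*(x + 4)*(x - 2)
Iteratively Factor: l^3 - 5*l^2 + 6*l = (l - 3)*(l^2 - 2*l) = l*(l - 3)*(l - 2)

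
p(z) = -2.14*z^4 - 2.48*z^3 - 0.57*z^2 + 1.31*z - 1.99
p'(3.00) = -300.19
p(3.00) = -243.49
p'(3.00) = -300.19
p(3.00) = -243.49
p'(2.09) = -111.72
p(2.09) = -65.21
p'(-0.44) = 1.10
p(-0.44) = -2.55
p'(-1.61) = 19.58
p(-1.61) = -9.61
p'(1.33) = -33.51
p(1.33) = -13.79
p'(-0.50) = 1.09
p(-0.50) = -2.61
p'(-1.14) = 5.62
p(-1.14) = -4.16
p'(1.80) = -74.77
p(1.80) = -38.41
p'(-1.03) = 3.94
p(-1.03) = -3.64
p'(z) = -8.56*z^3 - 7.44*z^2 - 1.14*z + 1.31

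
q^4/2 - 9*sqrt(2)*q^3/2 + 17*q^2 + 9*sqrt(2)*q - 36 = (q/2 + sqrt(2)/2)*(q - 6*sqrt(2))*(q - 3*sqrt(2))*(q - sqrt(2))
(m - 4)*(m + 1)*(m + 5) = m^3 + 2*m^2 - 19*m - 20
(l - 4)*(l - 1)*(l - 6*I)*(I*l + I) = I*l^4 + 6*l^3 - 4*I*l^3 - 24*l^2 - I*l^2 - 6*l + 4*I*l + 24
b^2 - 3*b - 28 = (b - 7)*(b + 4)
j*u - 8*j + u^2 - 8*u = (j + u)*(u - 8)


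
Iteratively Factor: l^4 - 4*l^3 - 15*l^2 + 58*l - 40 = (l + 4)*(l^3 - 8*l^2 + 17*l - 10) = (l - 1)*(l + 4)*(l^2 - 7*l + 10) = (l - 5)*(l - 1)*(l + 4)*(l - 2)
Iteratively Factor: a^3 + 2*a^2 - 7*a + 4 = (a - 1)*(a^2 + 3*a - 4) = (a - 1)^2*(a + 4)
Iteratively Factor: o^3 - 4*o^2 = (o)*(o^2 - 4*o) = o^2*(o - 4)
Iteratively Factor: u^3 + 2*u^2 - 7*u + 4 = (u + 4)*(u^2 - 2*u + 1) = (u - 1)*(u + 4)*(u - 1)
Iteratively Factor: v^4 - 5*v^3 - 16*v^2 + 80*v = (v - 5)*(v^3 - 16*v) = (v - 5)*(v - 4)*(v^2 + 4*v) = v*(v - 5)*(v - 4)*(v + 4)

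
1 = 1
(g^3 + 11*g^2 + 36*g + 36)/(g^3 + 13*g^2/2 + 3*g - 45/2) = 2*(g^2 + 8*g + 12)/(2*g^2 + 7*g - 15)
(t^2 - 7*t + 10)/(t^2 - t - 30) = (-t^2 + 7*t - 10)/(-t^2 + t + 30)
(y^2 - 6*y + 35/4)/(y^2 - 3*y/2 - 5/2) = (y - 7/2)/(y + 1)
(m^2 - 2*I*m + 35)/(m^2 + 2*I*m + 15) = (m - 7*I)/(m - 3*I)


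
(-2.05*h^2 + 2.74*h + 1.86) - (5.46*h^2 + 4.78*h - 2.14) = -7.51*h^2 - 2.04*h + 4.0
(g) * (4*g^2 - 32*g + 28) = 4*g^3 - 32*g^2 + 28*g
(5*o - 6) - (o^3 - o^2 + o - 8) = -o^3 + o^2 + 4*o + 2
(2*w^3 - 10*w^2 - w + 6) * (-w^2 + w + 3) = -2*w^5 + 12*w^4 - 3*w^3 - 37*w^2 + 3*w + 18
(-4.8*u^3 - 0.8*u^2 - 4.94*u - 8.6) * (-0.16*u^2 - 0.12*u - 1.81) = 0.768*u^5 + 0.704*u^4 + 9.5744*u^3 + 3.4168*u^2 + 9.9734*u + 15.566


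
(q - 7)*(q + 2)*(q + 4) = q^3 - q^2 - 34*q - 56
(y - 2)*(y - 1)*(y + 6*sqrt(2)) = y^3 - 3*y^2 + 6*sqrt(2)*y^2 - 18*sqrt(2)*y + 2*y + 12*sqrt(2)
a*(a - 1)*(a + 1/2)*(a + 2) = a^4 + 3*a^3/2 - 3*a^2/2 - a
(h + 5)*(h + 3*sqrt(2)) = h^2 + 3*sqrt(2)*h + 5*h + 15*sqrt(2)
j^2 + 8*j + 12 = (j + 2)*(j + 6)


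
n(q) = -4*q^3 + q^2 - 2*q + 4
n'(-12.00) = -1754.00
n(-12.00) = 7084.00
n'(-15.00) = -2732.00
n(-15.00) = 13759.00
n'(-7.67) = -723.29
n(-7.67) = 1883.04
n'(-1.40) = -28.32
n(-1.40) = 19.74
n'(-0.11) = -2.37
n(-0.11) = 4.24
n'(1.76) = -35.65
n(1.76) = -18.23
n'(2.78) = -89.18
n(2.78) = -79.77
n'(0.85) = -8.97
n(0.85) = 0.57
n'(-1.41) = -28.68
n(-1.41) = 20.02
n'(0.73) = -6.93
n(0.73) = 1.52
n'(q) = -12*q^2 + 2*q - 2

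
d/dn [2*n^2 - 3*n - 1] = 4*n - 3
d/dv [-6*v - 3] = -6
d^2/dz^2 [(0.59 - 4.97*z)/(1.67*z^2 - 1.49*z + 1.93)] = (-(3.34*z - 1.49)*(4.97*z - 0.59)*(6.68*z - 2.98) + (49.7994*z - 16.7812)*(1.67*z^2 - 1.49*z + 1.93))/(1.67*z^2 - 1.49*z + 1.93)^3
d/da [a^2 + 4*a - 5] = 2*a + 4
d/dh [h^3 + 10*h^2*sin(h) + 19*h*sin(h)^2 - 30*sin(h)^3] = 10*h^2*cos(h) + 3*h^2 + 20*h*sin(h) + 19*h*sin(2*h) - 90*sin(h)^2*cos(h) + 19*sin(h)^2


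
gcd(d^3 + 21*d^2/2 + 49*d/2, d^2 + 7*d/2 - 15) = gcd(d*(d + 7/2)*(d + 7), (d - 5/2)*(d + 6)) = 1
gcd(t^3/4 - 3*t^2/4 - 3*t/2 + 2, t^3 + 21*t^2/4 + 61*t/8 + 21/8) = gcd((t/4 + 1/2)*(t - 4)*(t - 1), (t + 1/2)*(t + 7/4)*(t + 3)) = 1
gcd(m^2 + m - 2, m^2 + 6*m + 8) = m + 2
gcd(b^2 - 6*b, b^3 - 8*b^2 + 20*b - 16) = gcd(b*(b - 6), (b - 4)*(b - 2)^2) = 1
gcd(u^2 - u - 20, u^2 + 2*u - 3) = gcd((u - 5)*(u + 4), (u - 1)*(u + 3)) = 1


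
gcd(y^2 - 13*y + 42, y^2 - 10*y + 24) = y - 6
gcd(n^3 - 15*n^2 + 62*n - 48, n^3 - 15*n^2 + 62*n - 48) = n^3 - 15*n^2 + 62*n - 48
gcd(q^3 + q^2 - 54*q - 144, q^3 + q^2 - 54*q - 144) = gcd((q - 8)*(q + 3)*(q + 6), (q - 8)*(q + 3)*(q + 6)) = q^3 + q^2 - 54*q - 144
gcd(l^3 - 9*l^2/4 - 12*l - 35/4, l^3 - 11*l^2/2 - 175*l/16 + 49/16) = l + 7/4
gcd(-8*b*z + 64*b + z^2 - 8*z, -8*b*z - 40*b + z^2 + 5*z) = -8*b + z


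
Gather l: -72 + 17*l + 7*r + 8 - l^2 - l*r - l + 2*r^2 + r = -l^2 + l*(16 - r) + 2*r^2 + 8*r - 64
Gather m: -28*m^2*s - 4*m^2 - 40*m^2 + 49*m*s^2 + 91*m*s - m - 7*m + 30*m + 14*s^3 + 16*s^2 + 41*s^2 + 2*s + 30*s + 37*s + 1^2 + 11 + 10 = m^2*(-28*s - 44) + m*(49*s^2 + 91*s + 22) + 14*s^3 + 57*s^2 + 69*s + 22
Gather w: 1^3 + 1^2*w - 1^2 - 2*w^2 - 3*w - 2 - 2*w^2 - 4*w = -4*w^2 - 6*w - 2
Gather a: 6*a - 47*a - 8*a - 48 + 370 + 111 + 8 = 441 - 49*a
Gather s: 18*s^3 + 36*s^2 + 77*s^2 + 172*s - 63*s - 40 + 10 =18*s^3 + 113*s^2 + 109*s - 30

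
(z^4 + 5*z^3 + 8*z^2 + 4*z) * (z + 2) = z^5 + 7*z^4 + 18*z^3 + 20*z^2 + 8*z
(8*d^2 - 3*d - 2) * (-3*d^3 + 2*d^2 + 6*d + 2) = -24*d^5 + 25*d^4 + 48*d^3 - 6*d^2 - 18*d - 4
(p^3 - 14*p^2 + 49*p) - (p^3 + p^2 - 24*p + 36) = -15*p^2 + 73*p - 36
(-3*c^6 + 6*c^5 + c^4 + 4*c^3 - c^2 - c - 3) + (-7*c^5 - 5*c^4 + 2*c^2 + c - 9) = -3*c^6 - c^5 - 4*c^4 + 4*c^3 + c^2 - 12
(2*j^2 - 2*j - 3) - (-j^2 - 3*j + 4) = 3*j^2 + j - 7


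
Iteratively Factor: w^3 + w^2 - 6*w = (w - 2)*(w^2 + 3*w) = (w - 2)*(w + 3)*(w)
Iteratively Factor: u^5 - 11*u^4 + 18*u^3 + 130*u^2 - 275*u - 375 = (u + 1)*(u^4 - 12*u^3 + 30*u^2 + 100*u - 375) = (u - 5)*(u + 1)*(u^3 - 7*u^2 - 5*u + 75) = (u - 5)*(u + 1)*(u + 3)*(u^2 - 10*u + 25) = (u - 5)^2*(u + 1)*(u + 3)*(u - 5)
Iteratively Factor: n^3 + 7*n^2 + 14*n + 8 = (n + 1)*(n^2 + 6*n + 8) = (n + 1)*(n + 4)*(n + 2)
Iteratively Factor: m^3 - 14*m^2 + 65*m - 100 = (m - 4)*(m^2 - 10*m + 25) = (m - 5)*(m - 4)*(m - 5)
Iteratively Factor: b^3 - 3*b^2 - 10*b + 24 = (b - 4)*(b^2 + b - 6) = (b - 4)*(b + 3)*(b - 2)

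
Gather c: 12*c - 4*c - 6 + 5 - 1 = 8*c - 2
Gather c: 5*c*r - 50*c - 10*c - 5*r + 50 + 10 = c*(5*r - 60) - 5*r + 60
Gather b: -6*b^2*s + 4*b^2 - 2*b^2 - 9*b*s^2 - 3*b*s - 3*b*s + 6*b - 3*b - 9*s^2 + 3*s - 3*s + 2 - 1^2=b^2*(2 - 6*s) + b*(-9*s^2 - 6*s + 3) - 9*s^2 + 1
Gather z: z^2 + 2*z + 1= z^2 + 2*z + 1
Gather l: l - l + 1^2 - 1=0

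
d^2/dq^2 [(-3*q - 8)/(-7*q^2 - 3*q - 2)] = 2*((3*q + 8)*(14*q + 3)^2 - (63*q + 65)*(7*q^2 + 3*q + 2))/(7*q^2 + 3*q + 2)^3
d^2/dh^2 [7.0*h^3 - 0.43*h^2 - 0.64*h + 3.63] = 42.0*h - 0.86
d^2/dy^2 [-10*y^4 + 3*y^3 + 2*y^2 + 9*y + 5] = -120*y^2 + 18*y + 4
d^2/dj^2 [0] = 0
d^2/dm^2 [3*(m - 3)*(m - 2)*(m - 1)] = 18*m - 36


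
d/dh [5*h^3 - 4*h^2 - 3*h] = 15*h^2 - 8*h - 3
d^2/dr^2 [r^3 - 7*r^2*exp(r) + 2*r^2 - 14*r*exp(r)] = -7*r^2*exp(r) - 42*r*exp(r) + 6*r - 42*exp(r) + 4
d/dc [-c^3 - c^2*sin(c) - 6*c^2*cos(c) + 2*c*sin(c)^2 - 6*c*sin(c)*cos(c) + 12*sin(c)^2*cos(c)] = 6*c^2*sin(c) - c^2*cos(c) - 3*c^2 - 2*c*sin(c) + 2*c*sin(2*c) - 12*c*cos(c) - 6*c*cos(2*c) - 3*sin(c) - 3*sin(2*c) + 9*sin(3*c) - cos(2*c) + 1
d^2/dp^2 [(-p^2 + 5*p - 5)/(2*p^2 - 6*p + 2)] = 2*(p^3 - 6*p^2 + 15*p - 13)/(p^6 - 9*p^5 + 30*p^4 - 45*p^3 + 30*p^2 - 9*p + 1)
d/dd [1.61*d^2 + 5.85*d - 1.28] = 3.22*d + 5.85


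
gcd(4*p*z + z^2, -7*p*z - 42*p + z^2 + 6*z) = 1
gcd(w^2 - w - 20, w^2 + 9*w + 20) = w + 4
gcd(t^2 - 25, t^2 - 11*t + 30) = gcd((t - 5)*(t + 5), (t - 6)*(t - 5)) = t - 5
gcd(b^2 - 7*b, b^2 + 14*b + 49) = 1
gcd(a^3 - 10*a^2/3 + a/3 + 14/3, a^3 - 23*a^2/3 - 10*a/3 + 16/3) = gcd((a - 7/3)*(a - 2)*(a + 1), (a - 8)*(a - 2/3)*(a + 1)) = a + 1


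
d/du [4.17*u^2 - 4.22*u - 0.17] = 8.34*u - 4.22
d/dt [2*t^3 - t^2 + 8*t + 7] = 6*t^2 - 2*t + 8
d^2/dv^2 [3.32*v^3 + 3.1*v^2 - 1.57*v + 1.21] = 19.92*v + 6.2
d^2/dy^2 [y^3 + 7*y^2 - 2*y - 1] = 6*y + 14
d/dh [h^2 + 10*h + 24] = 2*h + 10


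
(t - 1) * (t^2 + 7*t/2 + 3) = t^3 + 5*t^2/2 - t/2 - 3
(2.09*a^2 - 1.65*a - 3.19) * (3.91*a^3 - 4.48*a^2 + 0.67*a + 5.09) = 8.1719*a^5 - 15.8147*a^4 - 3.6806*a^3 + 23.8238*a^2 - 10.5358*a - 16.2371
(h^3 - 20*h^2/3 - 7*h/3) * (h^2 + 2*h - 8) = h^5 - 14*h^4/3 - 71*h^3/3 + 146*h^2/3 + 56*h/3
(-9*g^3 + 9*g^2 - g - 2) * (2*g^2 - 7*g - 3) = -18*g^5 + 81*g^4 - 38*g^3 - 24*g^2 + 17*g + 6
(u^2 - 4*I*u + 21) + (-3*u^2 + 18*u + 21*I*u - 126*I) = -2*u^2 + 18*u + 17*I*u + 21 - 126*I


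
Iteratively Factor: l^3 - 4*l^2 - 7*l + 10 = (l - 5)*(l^2 + l - 2) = (l - 5)*(l - 1)*(l + 2)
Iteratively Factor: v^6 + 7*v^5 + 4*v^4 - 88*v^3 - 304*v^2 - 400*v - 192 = (v - 4)*(v^5 + 11*v^4 + 48*v^3 + 104*v^2 + 112*v + 48) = (v - 4)*(v + 2)*(v^4 + 9*v^3 + 30*v^2 + 44*v + 24) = (v - 4)*(v + 2)*(v + 3)*(v^3 + 6*v^2 + 12*v + 8) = (v - 4)*(v + 2)^2*(v + 3)*(v^2 + 4*v + 4) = (v - 4)*(v + 2)^3*(v + 3)*(v + 2)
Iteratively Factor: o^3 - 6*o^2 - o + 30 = (o - 5)*(o^2 - o - 6) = (o - 5)*(o - 3)*(o + 2)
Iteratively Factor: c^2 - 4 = (c - 2)*(c + 2)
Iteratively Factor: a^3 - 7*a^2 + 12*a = (a - 4)*(a^2 - 3*a) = (a - 4)*(a - 3)*(a)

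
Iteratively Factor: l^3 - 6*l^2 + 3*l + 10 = (l - 2)*(l^2 - 4*l - 5) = (l - 5)*(l - 2)*(l + 1)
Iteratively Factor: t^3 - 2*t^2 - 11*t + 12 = (t + 3)*(t^2 - 5*t + 4) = (t - 1)*(t + 3)*(t - 4)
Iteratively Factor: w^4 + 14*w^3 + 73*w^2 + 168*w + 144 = (w + 4)*(w^3 + 10*w^2 + 33*w + 36) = (w + 3)*(w + 4)*(w^2 + 7*w + 12) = (w + 3)*(w + 4)^2*(w + 3)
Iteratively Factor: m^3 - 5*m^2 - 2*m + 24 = (m + 2)*(m^2 - 7*m + 12) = (m - 4)*(m + 2)*(m - 3)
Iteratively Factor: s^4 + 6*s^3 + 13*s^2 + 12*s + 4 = (s + 1)*(s^3 + 5*s^2 + 8*s + 4) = (s + 1)^2*(s^2 + 4*s + 4) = (s + 1)^2*(s + 2)*(s + 2)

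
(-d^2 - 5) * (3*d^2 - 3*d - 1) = -3*d^4 + 3*d^3 - 14*d^2 + 15*d + 5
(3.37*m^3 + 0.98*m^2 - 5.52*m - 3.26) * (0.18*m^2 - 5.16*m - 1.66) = 0.6066*m^5 - 17.2128*m^4 - 11.6446*m^3 + 26.2696*m^2 + 25.9848*m + 5.4116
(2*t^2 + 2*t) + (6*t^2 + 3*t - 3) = 8*t^2 + 5*t - 3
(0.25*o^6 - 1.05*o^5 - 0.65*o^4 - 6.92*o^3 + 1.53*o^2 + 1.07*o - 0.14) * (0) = 0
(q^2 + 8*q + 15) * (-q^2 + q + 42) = -q^4 - 7*q^3 + 35*q^2 + 351*q + 630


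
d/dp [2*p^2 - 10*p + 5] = 4*p - 10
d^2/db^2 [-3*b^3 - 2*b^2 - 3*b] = -18*b - 4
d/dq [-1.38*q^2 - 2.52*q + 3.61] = -2.76*q - 2.52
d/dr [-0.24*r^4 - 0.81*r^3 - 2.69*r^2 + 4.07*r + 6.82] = -0.96*r^3 - 2.43*r^2 - 5.38*r + 4.07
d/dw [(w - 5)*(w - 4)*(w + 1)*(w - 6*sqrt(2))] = 4*w^3 - 18*sqrt(2)*w^2 - 24*w^2 + 22*w + 96*sqrt(2)*w - 66*sqrt(2) + 20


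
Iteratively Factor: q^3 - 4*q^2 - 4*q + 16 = (q + 2)*(q^2 - 6*q + 8) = (q - 4)*(q + 2)*(q - 2)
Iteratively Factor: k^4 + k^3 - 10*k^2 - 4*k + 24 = (k + 2)*(k^3 - k^2 - 8*k + 12) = (k - 2)*(k + 2)*(k^2 + k - 6) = (k - 2)^2*(k + 2)*(k + 3)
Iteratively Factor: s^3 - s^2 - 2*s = (s)*(s^2 - s - 2) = s*(s - 2)*(s + 1)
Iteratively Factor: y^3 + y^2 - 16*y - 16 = (y - 4)*(y^2 + 5*y + 4) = (y - 4)*(y + 1)*(y + 4)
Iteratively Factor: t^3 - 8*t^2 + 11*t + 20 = (t + 1)*(t^2 - 9*t + 20) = (t - 5)*(t + 1)*(t - 4)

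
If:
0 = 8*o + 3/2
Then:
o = -3/16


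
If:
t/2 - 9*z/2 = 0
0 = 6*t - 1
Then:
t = 1/6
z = 1/54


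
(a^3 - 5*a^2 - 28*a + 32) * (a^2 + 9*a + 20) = a^5 + 4*a^4 - 53*a^3 - 320*a^2 - 272*a + 640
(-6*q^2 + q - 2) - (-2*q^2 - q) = -4*q^2 + 2*q - 2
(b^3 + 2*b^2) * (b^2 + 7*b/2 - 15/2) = b^5 + 11*b^4/2 - b^3/2 - 15*b^2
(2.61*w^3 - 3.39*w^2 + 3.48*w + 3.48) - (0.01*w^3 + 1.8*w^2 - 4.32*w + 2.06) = 2.6*w^3 - 5.19*w^2 + 7.8*w + 1.42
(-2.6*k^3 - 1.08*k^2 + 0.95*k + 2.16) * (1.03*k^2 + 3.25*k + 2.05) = -2.678*k^5 - 9.5624*k^4 - 7.8615*k^3 + 3.0983*k^2 + 8.9675*k + 4.428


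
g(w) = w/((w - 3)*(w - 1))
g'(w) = -w/((w - 3)*(w - 1)^2) - w/((w - 3)^2*(w - 1)) + 1/((w - 3)*(w - 1)) = (3 - w^2)/(w^4 - 8*w^3 + 22*w^2 - 24*w + 9)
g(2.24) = -2.38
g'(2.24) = -2.27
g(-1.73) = -0.13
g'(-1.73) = 0.00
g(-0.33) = -0.07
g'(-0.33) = 0.15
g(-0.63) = -0.11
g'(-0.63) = 0.07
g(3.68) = 2.02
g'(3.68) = -3.17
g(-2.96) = -0.13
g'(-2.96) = -0.01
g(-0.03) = -0.01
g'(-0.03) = 0.31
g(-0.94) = -0.12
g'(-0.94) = 0.04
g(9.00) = 0.19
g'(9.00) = -0.03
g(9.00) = 0.19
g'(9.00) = -0.03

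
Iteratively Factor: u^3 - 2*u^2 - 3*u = (u - 3)*(u^2 + u) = (u - 3)*(u + 1)*(u)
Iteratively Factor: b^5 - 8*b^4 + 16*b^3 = (b - 4)*(b^4 - 4*b^3) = b*(b - 4)*(b^3 - 4*b^2) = b*(b - 4)^2*(b^2) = b^2*(b - 4)^2*(b)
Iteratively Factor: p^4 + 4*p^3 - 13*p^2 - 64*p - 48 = (p + 3)*(p^3 + p^2 - 16*p - 16) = (p + 3)*(p + 4)*(p^2 - 3*p - 4) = (p - 4)*(p + 3)*(p + 4)*(p + 1)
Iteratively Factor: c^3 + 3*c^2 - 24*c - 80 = (c + 4)*(c^2 - c - 20) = (c + 4)^2*(c - 5)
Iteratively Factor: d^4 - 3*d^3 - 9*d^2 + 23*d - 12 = (d - 4)*(d^3 + d^2 - 5*d + 3) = (d - 4)*(d + 3)*(d^2 - 2*d + 1) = (d - 4)*(d - 1)*(d + 3)*(d - 1)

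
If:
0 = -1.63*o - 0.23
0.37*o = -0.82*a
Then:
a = 0.06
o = -0.14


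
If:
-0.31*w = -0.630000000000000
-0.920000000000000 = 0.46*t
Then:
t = -2.00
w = 2.03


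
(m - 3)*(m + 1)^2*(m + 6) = m^4 + 5*m^3 - 11*m^2 - 33*m - 18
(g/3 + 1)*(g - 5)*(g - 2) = g^3/3 - 4*g^2/3 - 11*g/3 + 10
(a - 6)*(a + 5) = a^2 - a - 30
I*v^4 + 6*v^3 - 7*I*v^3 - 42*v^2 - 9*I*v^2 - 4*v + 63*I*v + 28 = (v - 7)*(v - 4*I)*(v - I)*(I*v + 1)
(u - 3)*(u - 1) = u^2 - 4*u + 3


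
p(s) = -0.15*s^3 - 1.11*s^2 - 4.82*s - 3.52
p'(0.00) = -4.82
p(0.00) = -3.52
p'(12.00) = -96.26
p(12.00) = -480.40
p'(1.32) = -8.53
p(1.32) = -12.16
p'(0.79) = -6.85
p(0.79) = -8.09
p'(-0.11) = -4.58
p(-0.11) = -3.00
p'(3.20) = -16.53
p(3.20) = -35.23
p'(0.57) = -6.23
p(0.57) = -6.66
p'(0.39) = -5.75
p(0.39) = -5.58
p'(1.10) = -7.81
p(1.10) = -10.36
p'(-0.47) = -3.88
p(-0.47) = -1.48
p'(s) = -0.45*s^2 - 2.22*s - 4.82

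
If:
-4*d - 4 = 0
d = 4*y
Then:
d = -1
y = -1/4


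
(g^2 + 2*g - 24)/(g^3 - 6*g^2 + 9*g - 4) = (g + 6)/(g^2 - 2*g + 1)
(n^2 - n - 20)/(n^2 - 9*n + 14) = (n^2 - n - 20)/(n^2 - 9*n + 14)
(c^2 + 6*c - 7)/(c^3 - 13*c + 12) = (c + 7)/(c^2 + c - 12)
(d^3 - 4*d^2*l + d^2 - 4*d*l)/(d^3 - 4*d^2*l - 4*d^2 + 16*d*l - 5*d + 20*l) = d/(d - 5)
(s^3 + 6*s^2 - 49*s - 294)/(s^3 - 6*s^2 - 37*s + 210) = (s + 7)/(s - 5)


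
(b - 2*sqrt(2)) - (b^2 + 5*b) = -b^2 - 4*b - 2*sqrt(2)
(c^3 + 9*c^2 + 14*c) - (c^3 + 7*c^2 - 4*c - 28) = 2*c^2 + 18*c + 28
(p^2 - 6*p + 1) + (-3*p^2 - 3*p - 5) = -2*p^2 - 9*p - 4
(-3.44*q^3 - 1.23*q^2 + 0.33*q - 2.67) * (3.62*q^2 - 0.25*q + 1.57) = -12.4528*q^5 - 3.5926*q^4 - 3.8987*q^3 - 11.679*q^2 + 1.1856*q - 4.1919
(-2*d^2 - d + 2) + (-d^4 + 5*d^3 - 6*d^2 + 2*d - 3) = -d^4 + 5*d^3 - 8*d^2 + d - 1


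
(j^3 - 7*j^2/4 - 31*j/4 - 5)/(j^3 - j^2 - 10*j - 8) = (j + 5/4)/(j + 2)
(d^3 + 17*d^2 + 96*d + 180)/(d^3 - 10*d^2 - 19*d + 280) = (d^2 + 12*d + 36)/(d^2 - 15*d + 56)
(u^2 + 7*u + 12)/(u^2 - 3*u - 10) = (u^2 + 7*u + 12)/(u^2 - 3*u - 10)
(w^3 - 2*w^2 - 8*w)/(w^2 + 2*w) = w - 4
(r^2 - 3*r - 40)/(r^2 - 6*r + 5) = (r^2 - 3*r - 40)/(r^2 - 6*r + 5)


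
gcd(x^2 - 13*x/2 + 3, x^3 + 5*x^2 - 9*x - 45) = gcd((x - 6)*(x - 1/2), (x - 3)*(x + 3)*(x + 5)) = 1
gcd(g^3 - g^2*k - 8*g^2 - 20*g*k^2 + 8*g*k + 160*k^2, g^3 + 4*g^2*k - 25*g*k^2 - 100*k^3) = g^2 - g*k - 20*k^2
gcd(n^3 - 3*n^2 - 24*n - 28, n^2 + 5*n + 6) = n + 2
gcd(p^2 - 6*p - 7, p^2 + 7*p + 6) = p + 1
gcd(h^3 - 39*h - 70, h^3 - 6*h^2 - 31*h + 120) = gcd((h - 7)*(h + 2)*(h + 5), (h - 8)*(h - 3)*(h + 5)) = h + 5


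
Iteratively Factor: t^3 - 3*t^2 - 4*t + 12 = (t - 2)*(t^2 - t - 6) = (t - 3)*(t - 2)*(t + 2)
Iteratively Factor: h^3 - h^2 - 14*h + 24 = (h + 4)*(h^2 - 5*h + 6) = (h - 3)*(h + 4)*(h - 2)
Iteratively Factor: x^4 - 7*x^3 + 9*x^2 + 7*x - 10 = (x - 2)*(x^3 - 5*x^2 - x + 5) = (x - 2)*(x + 1)*(x^2 - 6*x + 5) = (x - 2)*(x - 1)*(x + 1)*(x - 5)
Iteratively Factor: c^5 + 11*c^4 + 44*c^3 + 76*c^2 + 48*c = (c + 2)*(c^4 + 9*c^3 + 26*c^2 + 24*c) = (c + 2)^2*(c^3 + 7*c^2 + 12*c) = (c + 2)^2*(c + 4)*(c^2 + 3*c) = (c + 2)^2*(c + 3)*(c + 4)*(c)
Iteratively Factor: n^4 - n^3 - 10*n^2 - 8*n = (n - 4)*(n^3 + 3*n^2 + 2*n) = n*(n - 4)*(n^2 + 3*n + 2) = n*(n - 4)*(n + 2)*(n + 1)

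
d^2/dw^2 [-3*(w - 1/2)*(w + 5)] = -6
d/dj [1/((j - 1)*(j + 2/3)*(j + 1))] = 3*(-9*j^2 - 4*j + 3)/(9*j^6 + 12*j^5 - 14*j^4 - 24*j^3 + j^2 + 12*j + 4)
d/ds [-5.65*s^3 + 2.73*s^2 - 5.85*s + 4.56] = -16.95*s^2 + 5.46*s - 5.85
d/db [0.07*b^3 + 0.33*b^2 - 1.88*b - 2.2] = 0.21*b^2 + 0.66*b - 1.88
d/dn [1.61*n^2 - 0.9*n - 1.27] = 3.22*n - 0.9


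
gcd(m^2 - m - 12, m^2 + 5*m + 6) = m + 3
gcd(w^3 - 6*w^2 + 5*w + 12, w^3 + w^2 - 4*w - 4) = w + 1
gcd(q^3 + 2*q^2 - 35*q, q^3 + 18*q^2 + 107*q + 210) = q + 7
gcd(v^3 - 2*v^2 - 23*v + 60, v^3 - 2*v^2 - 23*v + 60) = v^3 - 2*v^2 - 23*v + 60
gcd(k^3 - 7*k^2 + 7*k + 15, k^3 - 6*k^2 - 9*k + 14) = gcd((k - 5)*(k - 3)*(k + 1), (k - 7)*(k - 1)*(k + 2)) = 1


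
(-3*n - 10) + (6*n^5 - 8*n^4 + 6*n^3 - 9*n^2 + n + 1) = 6*n^5 - 8*n^4 + 6*n^3 - 9*n^2 - 2*n - 9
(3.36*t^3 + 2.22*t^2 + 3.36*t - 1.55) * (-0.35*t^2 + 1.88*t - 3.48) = -1.176*t^5 + 5.5398*t^4 - 8.6952*t^3 - 0.866300000000001*t^2 - 14.6068*t + 5.394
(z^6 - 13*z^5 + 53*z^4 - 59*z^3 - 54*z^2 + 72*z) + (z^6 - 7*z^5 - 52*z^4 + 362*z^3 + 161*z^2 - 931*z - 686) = 2*z^6 - 20*z^5 + z^4 + 303*z^3 + 107*z^2 - 859*z - 686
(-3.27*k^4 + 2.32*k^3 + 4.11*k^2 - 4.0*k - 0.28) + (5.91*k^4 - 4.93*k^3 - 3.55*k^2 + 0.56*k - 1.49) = 2.64*k^4 - 2.61*k^3 + 0.56*k^2 - 3.44*k - 1.77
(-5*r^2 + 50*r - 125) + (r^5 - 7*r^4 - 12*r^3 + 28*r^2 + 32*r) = r^5 - 7*r^4 - 12*r^3 + 23*r^2 + 82*r - 125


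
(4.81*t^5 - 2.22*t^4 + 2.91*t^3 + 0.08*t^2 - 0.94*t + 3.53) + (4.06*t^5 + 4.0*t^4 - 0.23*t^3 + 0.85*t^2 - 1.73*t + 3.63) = 8.87*t^5 + 1.78*t^4 + 2.68*t^3 + 0.93*t^2 - 2.67*t + 7.16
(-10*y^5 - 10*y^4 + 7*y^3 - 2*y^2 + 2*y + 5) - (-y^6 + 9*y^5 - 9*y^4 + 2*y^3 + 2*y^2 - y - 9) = y^6 - 19*y^5 - y^4 + 5*y^3 - 4*y^2 + 3*y + 14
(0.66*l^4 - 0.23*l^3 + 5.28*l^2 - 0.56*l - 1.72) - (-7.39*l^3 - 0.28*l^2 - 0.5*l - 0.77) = 0.66*l^4 + 7.16*l^3 + 5.56*l^2 - 0.0600000000000001*l - 0.95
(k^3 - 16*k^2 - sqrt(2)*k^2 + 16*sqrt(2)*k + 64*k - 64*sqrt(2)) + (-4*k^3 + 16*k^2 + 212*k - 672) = -3*k^3 - sqrt(2)*k^2 + 16*sqrt(2)*k + 276*k - 672 - 64*sqrt(2)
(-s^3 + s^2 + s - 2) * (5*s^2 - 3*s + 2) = -5*s^5 + 8*s^4 - 11*s^2 + 8*s - 4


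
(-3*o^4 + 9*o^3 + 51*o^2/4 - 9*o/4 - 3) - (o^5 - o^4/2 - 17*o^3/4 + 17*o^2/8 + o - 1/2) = -o^5 - 5*o^4/2 + 53*o^3/4 + 85*o^2/8 - 13*o/4 - 5/2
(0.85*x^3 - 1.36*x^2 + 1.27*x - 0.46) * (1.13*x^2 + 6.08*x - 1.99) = 0.9605*x^5 + 3.6312*x^4 - 8.5252*x^3 + 9.9082*x^2 - 5.3241*x + 0.9154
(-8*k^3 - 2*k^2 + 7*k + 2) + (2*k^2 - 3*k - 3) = -8*k^3 + 4*k - 1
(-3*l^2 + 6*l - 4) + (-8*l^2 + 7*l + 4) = -11*l^2 + 13*l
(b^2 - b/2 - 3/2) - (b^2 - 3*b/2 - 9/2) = b + 3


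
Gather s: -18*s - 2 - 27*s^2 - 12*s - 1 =-27*s^2 - 30*s - 3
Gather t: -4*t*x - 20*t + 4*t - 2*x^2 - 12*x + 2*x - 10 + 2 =t*(-4*x - 16) - 2*x^2 - 10*x - 8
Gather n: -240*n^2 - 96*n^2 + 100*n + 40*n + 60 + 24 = -336*n^2 + 140*n + 84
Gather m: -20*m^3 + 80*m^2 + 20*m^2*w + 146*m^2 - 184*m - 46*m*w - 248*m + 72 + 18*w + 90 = -20*m^3 + m^2*(20*w + 226) + m*(-46*w - 432) + 18*w + 162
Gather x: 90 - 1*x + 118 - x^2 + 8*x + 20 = -x^2 + 7*x + 228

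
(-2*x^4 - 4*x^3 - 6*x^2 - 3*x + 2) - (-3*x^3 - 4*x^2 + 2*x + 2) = -2*x^4 - x^3 - 2*x^2 - 5*x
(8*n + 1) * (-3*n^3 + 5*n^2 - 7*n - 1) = -24*n^4 + 37*n^3 - 51*n^2 - 15*n - 1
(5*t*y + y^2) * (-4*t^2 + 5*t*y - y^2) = -20*t^3*y + 21*t^2*y^2 - y^4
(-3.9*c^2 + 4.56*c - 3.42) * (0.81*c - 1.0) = -3.159*c^3 + 7.5936*c^2 - 7.3302*c + 3.42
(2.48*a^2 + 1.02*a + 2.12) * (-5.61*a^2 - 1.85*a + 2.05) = -13.9128*a^4 - 10.3102*a^3 - 8.6962*a^2 - 1.831*a + 4.346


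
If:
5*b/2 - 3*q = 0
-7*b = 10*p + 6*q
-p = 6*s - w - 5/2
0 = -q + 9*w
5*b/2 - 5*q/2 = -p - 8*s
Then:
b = -5400/1523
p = 6480/1523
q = -4500/1523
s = -2115/6092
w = -500/1523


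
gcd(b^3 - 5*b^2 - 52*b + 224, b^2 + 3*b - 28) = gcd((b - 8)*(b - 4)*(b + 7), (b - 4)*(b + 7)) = b^2 + 3*b - 28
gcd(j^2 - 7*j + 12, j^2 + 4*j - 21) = j - 3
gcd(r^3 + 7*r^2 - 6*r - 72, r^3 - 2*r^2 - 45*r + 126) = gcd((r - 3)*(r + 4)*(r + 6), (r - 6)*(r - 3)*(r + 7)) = r - 3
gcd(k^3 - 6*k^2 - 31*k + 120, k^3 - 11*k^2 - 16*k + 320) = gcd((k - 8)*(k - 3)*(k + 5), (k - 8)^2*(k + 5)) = k^2 - 3*k - 40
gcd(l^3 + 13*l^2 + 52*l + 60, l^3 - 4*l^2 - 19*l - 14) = l + 2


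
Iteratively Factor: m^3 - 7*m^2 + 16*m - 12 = (m - 2)*(m^2 - 5*m + 6) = (m - 2)^2*(m - 3)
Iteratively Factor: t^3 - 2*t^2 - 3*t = (t + 1)*(t^2 - 3*t) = (t - 3)*(t + 1)*(t)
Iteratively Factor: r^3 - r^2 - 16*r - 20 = (r - 5)*(r^2 + 4*r + 4) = (r - 5)*(r + 2)*(r + 2)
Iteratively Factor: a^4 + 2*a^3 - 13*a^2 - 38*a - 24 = (a + 3)*(a^3 - a^2 - 10*a - 8) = (a - 4)*(a + 3)*(a^2 + 3*a + 2) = (a - 4)*(a + 1)*(a + 3)*(a + 2)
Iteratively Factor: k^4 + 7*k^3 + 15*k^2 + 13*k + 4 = (k + 1)*(k^3 + 6*k^2 + 9*k + 4) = (k + 1)^2*(k^2 + 5*k + 4) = (k + 1)^2*(k + 4)*(k + 1)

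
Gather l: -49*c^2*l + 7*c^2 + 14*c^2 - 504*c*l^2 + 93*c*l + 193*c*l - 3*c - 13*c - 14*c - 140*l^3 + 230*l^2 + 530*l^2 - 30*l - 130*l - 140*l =21*c^2 - 30*c - 140*l^3 + l^2*(760 - 504*c) + l*(-49*c^2 + 286*c - 300)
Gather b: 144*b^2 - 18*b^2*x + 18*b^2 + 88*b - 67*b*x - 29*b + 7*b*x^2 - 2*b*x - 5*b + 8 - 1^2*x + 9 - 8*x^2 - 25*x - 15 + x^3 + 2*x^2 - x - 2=b^2*(162 - 18*x) + b*(7*x^2 - 69*x + 54) + x^3 - 6*x^2 - 27*x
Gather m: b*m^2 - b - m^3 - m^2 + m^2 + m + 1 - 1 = b*m^2 - b - m^3 + m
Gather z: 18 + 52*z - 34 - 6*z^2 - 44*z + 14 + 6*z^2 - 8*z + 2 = 0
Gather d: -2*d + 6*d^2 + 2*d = 6*d^2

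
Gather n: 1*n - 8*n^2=-8*n^2 + n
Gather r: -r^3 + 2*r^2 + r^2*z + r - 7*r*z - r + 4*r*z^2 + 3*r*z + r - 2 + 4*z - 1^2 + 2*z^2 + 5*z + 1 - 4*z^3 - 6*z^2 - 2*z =-r^3 + r^2*(z + 2) + r*(4*z^2 - 4*z + 1) - 4*z^3 - 4*z^2 + 7*z - 2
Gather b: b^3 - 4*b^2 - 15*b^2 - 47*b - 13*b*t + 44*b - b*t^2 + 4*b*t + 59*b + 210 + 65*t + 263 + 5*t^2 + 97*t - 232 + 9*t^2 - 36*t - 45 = b^3 - 19*b^2 + b*(-t^2 - 9*t + 56) + 14*t^2 + 126*t + 196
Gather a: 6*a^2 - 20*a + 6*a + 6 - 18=6*a^2 - 14*a - 12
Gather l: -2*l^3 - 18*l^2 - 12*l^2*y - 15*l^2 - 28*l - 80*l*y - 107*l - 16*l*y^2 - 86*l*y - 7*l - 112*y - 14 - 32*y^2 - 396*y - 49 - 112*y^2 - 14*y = -2*l^3 + l^2*(-12*y - 33) + l*(-16*y^2 - 166*y - 142) - 144*y^2 - 522*y - 63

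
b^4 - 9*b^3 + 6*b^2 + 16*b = b*(b - 8)*(b - 2)*(b + 1)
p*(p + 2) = p^2 + 2*p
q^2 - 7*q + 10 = (q - 5)*(q - 2)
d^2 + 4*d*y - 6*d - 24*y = (d - 6)*(d + 4*y)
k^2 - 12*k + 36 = (k - 6)^2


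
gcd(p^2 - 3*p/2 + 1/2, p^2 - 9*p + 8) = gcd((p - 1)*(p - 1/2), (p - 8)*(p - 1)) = p - 1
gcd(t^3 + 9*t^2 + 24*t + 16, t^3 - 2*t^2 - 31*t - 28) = t^2 + 5*t + 4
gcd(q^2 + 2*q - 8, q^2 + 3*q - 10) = q - 2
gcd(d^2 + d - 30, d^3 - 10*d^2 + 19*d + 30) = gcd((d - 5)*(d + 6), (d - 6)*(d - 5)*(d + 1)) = d - 5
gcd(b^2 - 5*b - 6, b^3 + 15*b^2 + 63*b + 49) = b + 1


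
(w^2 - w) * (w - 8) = w^3 - 9*w^2 + 8*w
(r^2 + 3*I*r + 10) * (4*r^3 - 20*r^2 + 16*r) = 4*r^5 - 20*r^4 + 12*I*r^4 + 56*r^3 - 60*I*r^3 - 200*r^2 + 48*I*r^2 + 160*r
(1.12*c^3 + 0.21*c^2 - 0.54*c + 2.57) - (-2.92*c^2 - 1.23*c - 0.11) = 1.12*c^3 + 3.13*c^2 + 0.69*c + 2.68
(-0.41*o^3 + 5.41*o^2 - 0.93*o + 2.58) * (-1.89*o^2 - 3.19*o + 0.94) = 0.7749*o^5 - 8.917*o^4 - 15.8856*o^3 + 3.1759*o^2 - 9.1044*o + 2.4252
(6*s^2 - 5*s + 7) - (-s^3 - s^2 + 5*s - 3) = s^3 + 7*s^2 - 10*s + 10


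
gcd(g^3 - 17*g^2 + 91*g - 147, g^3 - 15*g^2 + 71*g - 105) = g^2 - 10*g + 21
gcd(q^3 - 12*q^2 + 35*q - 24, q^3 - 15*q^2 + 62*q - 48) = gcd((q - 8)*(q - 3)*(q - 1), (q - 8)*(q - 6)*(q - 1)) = q^2 - 9*q + 8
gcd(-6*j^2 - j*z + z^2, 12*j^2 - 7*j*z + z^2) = -3*j + z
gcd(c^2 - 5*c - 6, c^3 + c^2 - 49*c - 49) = c + 1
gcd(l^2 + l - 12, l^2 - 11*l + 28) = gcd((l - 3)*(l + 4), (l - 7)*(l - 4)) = 1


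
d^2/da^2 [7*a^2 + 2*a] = 14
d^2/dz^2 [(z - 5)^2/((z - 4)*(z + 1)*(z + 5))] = 2*(z^6 - 30*z^5 + 147*z^4 + 348*z^3 - 2205*z^2 - 2550*z + 14225)/(z^9 + 6*z^8 - 45*z^7 - 280*z^6 + 615*z^5 + 4206*z^4 - 1099*z^3 - 19260*z^2 - 22800*z - 8000)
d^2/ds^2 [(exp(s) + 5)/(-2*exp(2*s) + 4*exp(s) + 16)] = (-exp(4*s) - 22*exp(3*s) - 18*exp(2*s) - 164*exp(s) + 16)*exp(s)/(2*(exp(6*s) - 6*exp(5*s) - 12*exp(4*s) + 88*exp(3*s) + 96*exp(2*s) - 384*exp(s) - 512))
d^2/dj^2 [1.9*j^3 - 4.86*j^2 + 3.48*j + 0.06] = 11.4*j - 9.72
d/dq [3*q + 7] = 3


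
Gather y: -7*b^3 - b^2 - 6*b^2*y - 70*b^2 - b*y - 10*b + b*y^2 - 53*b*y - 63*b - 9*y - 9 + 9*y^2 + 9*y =-7*b^3 - 71*b^2 - 73*b + y^2*(b + 9) + y*(-6*b^2 - 54*b) - 9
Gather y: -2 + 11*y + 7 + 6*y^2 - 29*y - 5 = 6*y^2 - 18*y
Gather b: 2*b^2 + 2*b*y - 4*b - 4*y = 2*b^2 + b*(2*y - 4) - 4*y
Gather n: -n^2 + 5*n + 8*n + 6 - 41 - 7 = -n^2 + 13*n - 42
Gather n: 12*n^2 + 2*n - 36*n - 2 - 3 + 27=12*n^2 - 34*n + 22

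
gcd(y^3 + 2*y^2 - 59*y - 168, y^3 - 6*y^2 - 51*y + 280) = y^2 - y - 56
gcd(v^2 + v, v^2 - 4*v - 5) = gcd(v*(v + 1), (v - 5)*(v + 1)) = v + 1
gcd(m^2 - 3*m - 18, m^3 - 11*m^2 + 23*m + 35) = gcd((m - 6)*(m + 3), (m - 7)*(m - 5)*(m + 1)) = 1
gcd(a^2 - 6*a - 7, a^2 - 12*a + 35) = a - 7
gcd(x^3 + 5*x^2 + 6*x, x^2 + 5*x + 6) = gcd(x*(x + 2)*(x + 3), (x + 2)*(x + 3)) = x^2 + 5*x + 6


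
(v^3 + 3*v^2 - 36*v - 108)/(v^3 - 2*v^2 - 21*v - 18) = (v + 6)/(v + 1)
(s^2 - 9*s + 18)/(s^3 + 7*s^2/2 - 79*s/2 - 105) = 2*(s - 3)/(2*s^2 + 19*s + 35)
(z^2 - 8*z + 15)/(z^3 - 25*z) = (z - 3)/(z*(z + 5))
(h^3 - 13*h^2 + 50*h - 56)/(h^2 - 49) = (h^2 - 6*h + 8)/(h + 7)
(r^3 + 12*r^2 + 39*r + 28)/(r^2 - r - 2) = (r^2 + 11*r + 28)/(r - 2)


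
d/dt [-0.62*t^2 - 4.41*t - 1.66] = -1.24*t - 4.41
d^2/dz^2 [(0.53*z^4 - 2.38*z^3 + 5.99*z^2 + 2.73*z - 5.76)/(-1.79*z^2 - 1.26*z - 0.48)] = (-3.396346*z^6 - 7.17217200000001*z^5 - 7.780824*z^4 + 7.863786*z^3 + 148.784544*z^2 + 95.310432*z + 8.933184)/(5.735339*z^6 + 12.111498*z^5 + 13.139316*z^4 + 8.495928*z^3 + 3.523392*z^2 + 0.870912*z + 0.110592)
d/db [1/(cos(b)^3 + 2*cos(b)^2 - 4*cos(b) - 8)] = (3*cos(b) - 2)*sin(b)/((cos(b) - 2)^2*(cos(b) + 2)^3)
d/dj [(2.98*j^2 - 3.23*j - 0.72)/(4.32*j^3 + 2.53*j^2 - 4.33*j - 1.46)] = (-12.8736*j^4 + 27.9072*j^3 + 4.5997*j^2 - 5.0584*j + 1.5982)/(18.6624*j^6 + 21.8592*j^5 - 31.0103*j^4 - 34.5242*j^3 + 11.3613*j^2 + 12.6436*j + 2.1316)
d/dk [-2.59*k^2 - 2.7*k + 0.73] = -5.18*k - 2.7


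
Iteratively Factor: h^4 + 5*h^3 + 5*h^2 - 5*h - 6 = (h - 1)*(h^3 + 6*h^2 + 11*h + 6) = (h - 1)*(h + 1)*(h^2 + 5*h + 6) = (h - 1)*(h + 1)*(h + 2)*(h + 3)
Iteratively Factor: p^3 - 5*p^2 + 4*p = (p - 1)*(p^2 - 4*p) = p*(p - 1)*(p - 4)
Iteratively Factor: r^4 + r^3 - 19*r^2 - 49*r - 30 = (r + 3)*(r^3 - 2*r^2 - 13*r - 10) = (r + 1)*(r + 3)*(r^2 - 3*r - 10) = (r - 5)*(r + 1)*(r + 3)*(r + 2)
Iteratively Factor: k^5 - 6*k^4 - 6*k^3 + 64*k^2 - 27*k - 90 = (k - 3)*(k^4 - 3*k^3 - 15*k^2 + 19*k + 30) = (k - 3)*(k + 3)*(k^3 - 6*k^2 + 3*k + 10) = (k - 5)*(k - 3)*(k + 3)*(k^2 - k - 2) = (k - 5)*(k - 3)*(k - 2)*(k + 3)*(k + 1)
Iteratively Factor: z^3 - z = (z + 1)*(z^2 - z) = z*(z + 1)*(z - 1)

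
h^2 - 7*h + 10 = (h - 5)*(h - 2)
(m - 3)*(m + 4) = m^2 + m - 12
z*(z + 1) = z^2 + z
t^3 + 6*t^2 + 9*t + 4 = (t + 1)^2*(t + 4)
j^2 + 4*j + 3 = (j + 1)*(j + 3)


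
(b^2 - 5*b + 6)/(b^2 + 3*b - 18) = (b - 2)/(b + 6)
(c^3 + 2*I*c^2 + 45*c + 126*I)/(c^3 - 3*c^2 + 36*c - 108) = (c^2 - 4*I*c + 21)/(c^2 + c*(-3 - 6*I) + 18*I)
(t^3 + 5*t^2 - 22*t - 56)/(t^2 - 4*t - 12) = (t^2 + 3*t - 28)/(t - 6)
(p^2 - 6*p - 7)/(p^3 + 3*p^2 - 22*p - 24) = (p - 7)/(p^2 + 2*p - 24)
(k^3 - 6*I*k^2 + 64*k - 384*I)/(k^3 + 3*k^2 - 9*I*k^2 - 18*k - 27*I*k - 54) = (k^2 + 64)/(k^2 + 3*k*(1 - I) - 9*I)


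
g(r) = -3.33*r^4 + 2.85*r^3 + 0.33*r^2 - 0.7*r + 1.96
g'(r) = -13.32*r^3 + 8.55*r^2 + 0.66*r - 0.7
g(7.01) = -7046.10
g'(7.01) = -4164.29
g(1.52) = -6.11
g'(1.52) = -26.72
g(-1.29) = -11.93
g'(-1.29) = 41.27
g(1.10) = 0.51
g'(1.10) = -7.36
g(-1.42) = -18.08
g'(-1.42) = 53.74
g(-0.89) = -1.25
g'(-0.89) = 14.88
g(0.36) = 1.83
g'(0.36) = 0.02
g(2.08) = -34.75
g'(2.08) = -82.20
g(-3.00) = -339.65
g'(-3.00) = 433.91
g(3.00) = -189.95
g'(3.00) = -281.41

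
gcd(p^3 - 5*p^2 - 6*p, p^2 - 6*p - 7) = p + 1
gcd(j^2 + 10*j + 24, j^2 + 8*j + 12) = j + 6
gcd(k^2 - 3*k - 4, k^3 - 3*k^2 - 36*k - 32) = k + 1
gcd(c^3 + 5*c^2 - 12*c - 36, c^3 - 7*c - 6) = c^2 - c - 6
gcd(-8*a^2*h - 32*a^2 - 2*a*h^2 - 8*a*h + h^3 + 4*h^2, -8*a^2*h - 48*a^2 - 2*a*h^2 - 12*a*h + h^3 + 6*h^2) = 8*a^2 + 2*a*h - h^2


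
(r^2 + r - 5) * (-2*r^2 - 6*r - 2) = -2*r^4 - 8*r^3 + 2*r^2 + 28*r + 10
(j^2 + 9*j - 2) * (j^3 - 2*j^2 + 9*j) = j^5 + 7*j^4 - 11*j^3 + 85*j^2 - 18*j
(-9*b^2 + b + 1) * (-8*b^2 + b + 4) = 72*b^4 - 17*b^3 - 43*b^2 + 5*b + 4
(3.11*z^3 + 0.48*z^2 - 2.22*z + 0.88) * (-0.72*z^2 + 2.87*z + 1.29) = -2.2392*z^5 + 8.5801*z^4 + 6.9879*z^3 - 6.3858*z^2 - 0.3382*z + 1.1352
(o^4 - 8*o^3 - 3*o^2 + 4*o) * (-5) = -5*o^4 + 40*o^3 + 15*o^2 - 20*o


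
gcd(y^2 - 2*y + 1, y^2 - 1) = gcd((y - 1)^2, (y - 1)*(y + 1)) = y - 1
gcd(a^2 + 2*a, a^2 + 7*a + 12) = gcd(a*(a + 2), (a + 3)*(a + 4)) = 1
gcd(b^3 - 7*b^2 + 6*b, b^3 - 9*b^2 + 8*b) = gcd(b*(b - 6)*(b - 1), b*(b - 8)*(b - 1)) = b^2 - b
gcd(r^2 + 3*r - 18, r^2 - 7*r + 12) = r - 3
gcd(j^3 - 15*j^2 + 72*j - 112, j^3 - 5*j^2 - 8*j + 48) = j^2 - 8*j + 16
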